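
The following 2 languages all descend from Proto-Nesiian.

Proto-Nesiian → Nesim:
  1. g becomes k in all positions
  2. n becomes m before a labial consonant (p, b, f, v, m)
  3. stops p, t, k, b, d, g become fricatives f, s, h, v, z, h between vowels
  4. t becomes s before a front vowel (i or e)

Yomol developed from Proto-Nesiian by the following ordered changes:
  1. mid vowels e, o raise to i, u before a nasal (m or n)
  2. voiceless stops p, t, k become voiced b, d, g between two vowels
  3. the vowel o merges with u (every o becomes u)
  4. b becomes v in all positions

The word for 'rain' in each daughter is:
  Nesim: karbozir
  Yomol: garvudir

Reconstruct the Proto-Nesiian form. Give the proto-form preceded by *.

Position 6: Nesim has z, Yomol has d. Taking the neighbouring segments as reconstructed: Nesim z could go back to *d or *z; Yomol d could go back to *t or *d — the one source consistent with every daughter is *d.
Position 1: Nesim has k, Yomol has g. Taking the neighbouring segments as reconstructed: Nesim k could go back to *k or *g; Yomol g can only go back to *g — the one source consistent with every daughter is *g.
Position 5: Nesim has o, Yomol has u. Nesim preserves o here (none of its changes turn any other segment into o), so the proto-segment is *o.
Continuing position by position gives *garbodir; check it forward:
Nesim: *garbodir > karbodir > karbozir  (by unconditioned shift, intervocalic lenition)
Yomol: start from *garbodir.
  rule 1: no change — garbodir
  rule 2: no change — garbodir
  rule 3 (vowel merger): garbodir → garbudir
  rule 4 (unconditioned shift): garbudir → garvudir
  ⇒ Yomol garvudir
Only *garbodir yields all of Nesim karbozir, Yomol garvudir.

*garbodir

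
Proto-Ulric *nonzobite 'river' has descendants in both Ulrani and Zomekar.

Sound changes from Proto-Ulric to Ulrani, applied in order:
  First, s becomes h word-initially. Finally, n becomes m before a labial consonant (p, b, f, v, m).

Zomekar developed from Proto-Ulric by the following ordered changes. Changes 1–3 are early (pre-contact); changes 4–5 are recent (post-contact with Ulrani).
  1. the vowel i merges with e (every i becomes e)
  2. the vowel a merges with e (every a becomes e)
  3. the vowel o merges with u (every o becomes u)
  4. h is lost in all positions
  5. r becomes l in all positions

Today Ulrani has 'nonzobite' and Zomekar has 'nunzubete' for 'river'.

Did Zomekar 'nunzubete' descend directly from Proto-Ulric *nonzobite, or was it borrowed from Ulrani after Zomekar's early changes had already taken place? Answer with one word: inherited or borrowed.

inherited

If inherited, *nonzobite would pass through all of Zomekar's changes:
Zomekar: start from *nonzobite.
  rule 1 (vowel merger): nonzobite → nonzobete
  rule 2: no change — nonzobete
  rule 3 (vowel merger): nonzobete → nunzubete
  rule 4: no change — nunzubete
  rule 5: no change — nunzubete
  ⇒ Zomekar nunzubete
If borrowed from Ulrani 'nonzobite' after the early changes, it would undergo only the recent ones:
  rule 4 (h-loss): no change (nonzobite)
  rule 5 (unconditioned shift): no change (nonzobite)
  ⇒ as a loan: nonzobite
Zomekar 'nunzubete' matches the inherited outcome exactly, so it is an inherited cognate, not a loan.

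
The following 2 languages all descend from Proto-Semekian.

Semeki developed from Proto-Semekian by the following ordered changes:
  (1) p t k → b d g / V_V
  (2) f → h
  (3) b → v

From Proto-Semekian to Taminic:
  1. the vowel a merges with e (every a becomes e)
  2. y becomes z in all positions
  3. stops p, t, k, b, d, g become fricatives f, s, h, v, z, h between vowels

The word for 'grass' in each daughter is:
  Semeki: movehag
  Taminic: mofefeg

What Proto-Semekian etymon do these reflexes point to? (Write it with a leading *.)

*mopefag

Position 5: Semeki has h, Taminic has f. Taking the neighbouring segments as reconstructed: Semeki h could go back to *f or *h; Taminic f could go back to *p or *f — the one source consistent with every daughter is *f.
Position 6: Semeki has a, Taminic has e. Semeki preserves a here (none of its changes turn any other segment into a), so the proto-segment is *a.
This points to *mopefag. Verify forward in each daughter:
Semeki: *mopefag > mobefag > mobehag > movehag  (by intervocalic voicing, unconditioned shift, unconditioned shift)
Taminic: start from *mopefag.
  rule 1 (vowel merger): mopefag → mopefeg
  rule 2: no change — mopefeg
  rule 3 (intervocalic lenition): mopefeg → mofefeg
  ⇒ Taminic mofefeg
No other proto-form is consistent with every reflex, so the reconstruction is *mopefag.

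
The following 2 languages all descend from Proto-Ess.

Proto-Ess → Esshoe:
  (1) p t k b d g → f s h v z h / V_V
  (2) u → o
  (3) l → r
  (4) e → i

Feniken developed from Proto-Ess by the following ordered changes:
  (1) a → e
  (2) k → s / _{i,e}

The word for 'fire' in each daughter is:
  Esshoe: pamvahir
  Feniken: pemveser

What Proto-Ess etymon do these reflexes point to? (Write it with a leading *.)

Position 2: Esshoe has a, Feniken has e. Esshoe preserves a here (none of its changes turn any other segment into a), so the proto-segment is *a.
Position 6: Esshoe has h, Feniken has s. Taking the neighbouring segments as reconstructed: Esshoe h could go back to *k or *g or *h; Feniken s could go back to *k or *s — the one source consistent with every daughter is *k.
Position 7: Esshoe has i, Feniken has e. Taking the neighbouring segments as reconstructed: Esshoe i could go back to *e or *i; Feniken e could go back to *a or *e — the one source consistent with every daughter is *e.
Continuing position by position gives *pamvaker; check it forward:
Esshoe: *pamvaker > pamvaher > pamvahir  (by intervocalic lenition, vowel merger)
Feniken: *pamvaker > pemveker > pemveser  (by vowel merger, palatalisation)
Only *pamvaker yields all of Esshoe pamvahir, Feniken pemveser.

*pamvaker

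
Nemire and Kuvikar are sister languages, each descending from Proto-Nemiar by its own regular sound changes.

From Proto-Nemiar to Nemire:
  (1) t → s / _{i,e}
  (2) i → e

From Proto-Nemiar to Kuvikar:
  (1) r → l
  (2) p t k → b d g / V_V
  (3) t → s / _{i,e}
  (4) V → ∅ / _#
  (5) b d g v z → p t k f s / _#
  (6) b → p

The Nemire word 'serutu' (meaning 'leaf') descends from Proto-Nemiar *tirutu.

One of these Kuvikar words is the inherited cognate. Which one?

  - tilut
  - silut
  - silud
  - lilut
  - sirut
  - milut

silut

Kuvikar: *tirutu > tilutu > tiludu > siludu > silud > silut  (by unconditioned shift, intervocalic voicing, palatalisation, apocope, final devoicing)
Among the options, 'silut' alone shows every Kuvikar change applied in order.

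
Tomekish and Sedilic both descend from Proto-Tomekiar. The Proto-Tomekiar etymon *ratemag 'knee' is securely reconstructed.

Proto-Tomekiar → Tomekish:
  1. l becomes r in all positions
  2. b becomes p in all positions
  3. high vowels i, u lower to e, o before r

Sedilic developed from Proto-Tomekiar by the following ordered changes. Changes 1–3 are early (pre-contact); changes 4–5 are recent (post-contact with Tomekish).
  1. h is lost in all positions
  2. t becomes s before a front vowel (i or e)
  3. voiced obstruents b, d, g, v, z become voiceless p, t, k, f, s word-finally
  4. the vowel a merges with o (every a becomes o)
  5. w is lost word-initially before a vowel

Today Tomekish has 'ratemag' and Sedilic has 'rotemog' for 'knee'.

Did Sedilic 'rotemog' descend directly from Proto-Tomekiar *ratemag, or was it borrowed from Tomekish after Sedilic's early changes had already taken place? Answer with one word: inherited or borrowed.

If inherited, *ratemag would pass through all of Sedilic's changes:
Sedilic: start from *ratemag.
  rule 1: no change — ratemag
  rule 2 (palatalisation): ratemag → rasemag
  rule 3 (final devoicing): rasemag → rasemak
  rule 4 (vowel merger): rasemak → rosemok
  rule 5: no change — rosemok
  ⇒ Sedilic rosemok
If borrowed from Tomekish 'ratemag' after the early changes, it would undergo only the recent ones:
  rule 4 (vowel merger): ratemag → rotemog
  rule 5 (glide loss): no change (rotemog)
  ⇒ as a loan: rotemog
Sedilic 'rotemog' matches the loan outcome 'rotemog', not the inherited 'rosemok' — it skipped the early Sedilic changes, so it was borrowed from Tomekish.

borrowed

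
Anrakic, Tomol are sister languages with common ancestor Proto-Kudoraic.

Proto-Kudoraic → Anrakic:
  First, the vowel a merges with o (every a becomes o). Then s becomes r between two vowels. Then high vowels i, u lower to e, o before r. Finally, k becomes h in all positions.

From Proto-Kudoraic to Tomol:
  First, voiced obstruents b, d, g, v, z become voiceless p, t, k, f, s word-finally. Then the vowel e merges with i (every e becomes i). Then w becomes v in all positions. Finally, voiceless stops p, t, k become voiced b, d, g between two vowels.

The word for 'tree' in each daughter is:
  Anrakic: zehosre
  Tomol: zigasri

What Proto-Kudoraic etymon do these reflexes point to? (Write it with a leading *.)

Position 3: Anrakic has h, Tomol has g. Taking the neighbouring segments as reconstructed: Anrakic h could go back to *k or *h; Tomol g could go back to *k or *g — the one source consistent with every daughter is *k.
Position 7: Anrakic has e, Tomol has i. Taking the neighbouring segments as reconstructed: Anrakic e can only go back to *e; Tomol i could go back to *e or *i — the one source consistent with every daughter is *e.
Position 2: Anrakic has e, Tomol has i. Taking the neighbouring segments as reconstructed: Anrakic e can only go back to *e; Tomol i could go back to *e or *i — the one source consistent with every daughter is *e.
Continuing position by position gives *zekasre; check it forward:
Anrakic: *zekasre
  zekasre → zekosre   [vowel merger]
  zekosre (rule 2 does not apply)
  zekosre (rule 3 does not apply)
  zekosre → zehosre   [unconditioned shift]
  giving Anrakic zehosre.
Tomol: *zekasre > zikasri > zigasri  (by vowel merger, intervocalic voicing)
Only *zekasre yields all of Anrakic zehosre, Tomol zigasri.

*zekasre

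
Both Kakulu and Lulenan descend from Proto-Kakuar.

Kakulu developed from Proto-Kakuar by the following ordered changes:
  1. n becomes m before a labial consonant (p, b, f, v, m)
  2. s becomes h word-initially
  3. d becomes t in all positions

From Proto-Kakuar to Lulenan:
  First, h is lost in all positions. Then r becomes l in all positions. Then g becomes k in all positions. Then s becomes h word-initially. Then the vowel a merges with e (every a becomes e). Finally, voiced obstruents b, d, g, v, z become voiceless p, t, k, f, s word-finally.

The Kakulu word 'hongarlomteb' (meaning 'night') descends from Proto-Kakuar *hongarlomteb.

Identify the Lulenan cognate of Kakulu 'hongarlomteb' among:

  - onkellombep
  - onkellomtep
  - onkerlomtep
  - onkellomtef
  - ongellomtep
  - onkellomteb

Lulenan: start from *hongarlomteb.
  rule 1 (h-loss): hongarlomteb → ongarlomteb
  rule 2 (unconditioned shift): ongarlomteb → ongallomteb
  rule 3 (unconditioned shift): ongallomteb → onkallomteb
  rule 4: no change — onkallomteb
  rule 5 (vowel merger): onkallomteb → onkellomteb
  rule 6 (final devoicing): onkellomteb → onkellomtep
  ⇒ Lulenan onkellomtep
Only 'onkellomtep' matches the regular Lulenan development of *hongarlomteb.

onkellomtep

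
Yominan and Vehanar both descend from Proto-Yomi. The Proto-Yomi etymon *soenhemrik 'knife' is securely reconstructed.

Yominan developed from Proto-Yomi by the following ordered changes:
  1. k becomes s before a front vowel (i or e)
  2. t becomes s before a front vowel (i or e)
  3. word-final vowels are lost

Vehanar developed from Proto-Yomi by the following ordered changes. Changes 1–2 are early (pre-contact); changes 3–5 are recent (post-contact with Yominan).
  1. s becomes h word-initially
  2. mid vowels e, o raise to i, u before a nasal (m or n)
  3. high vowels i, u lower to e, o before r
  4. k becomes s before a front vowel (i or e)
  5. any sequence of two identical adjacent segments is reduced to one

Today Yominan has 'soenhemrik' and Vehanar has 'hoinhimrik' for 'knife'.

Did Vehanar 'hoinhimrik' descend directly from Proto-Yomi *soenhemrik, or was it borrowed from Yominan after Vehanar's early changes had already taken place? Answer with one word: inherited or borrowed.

inherited

If inherited, *soenhemrik would pass through all of Vehanar's changes:
Vehanar: start from *soenhemrik.
  rule 1 (debuccalisation): soenhemrik → hoenhemrik
  rule 2 (pre-nasal raising): hoenhemrik → hoinhimrik
  rule 3: no change — hoinhimrik
  rule 4: no change — hoinhimrik
  rule 5: no change — hoinhimrik
  ⇒ Vehanar hoinhimrik
If borrowed from Yominan 'soenhemrik' after the early changes, it would undergo only the recent ones:
  rule 3 (pre-rhotic lowering): no change (soenhemrik)
  rule 4 (palatalisation): no change (soenhemrik)
  rule 5 (degemination): no change (soenhemrik)
  ⇒ as a loan: soenhemrik
Vehanar 'hoinhimrik' matches the inherited outcome exactly, so it is an inherited cognate, not a loan.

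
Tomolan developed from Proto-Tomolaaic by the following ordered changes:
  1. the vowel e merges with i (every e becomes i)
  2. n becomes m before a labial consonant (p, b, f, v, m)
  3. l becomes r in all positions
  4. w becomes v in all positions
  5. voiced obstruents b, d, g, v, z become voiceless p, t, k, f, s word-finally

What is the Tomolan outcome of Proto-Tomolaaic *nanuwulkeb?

nanuvurkip

Tomolan: *nanuwulkeb > nanuwulkib > nanuwurkib > nanuvurkib > nanuvurkip  (by vowel merger, unconditioned shift, unconditioned shift, final devoicing)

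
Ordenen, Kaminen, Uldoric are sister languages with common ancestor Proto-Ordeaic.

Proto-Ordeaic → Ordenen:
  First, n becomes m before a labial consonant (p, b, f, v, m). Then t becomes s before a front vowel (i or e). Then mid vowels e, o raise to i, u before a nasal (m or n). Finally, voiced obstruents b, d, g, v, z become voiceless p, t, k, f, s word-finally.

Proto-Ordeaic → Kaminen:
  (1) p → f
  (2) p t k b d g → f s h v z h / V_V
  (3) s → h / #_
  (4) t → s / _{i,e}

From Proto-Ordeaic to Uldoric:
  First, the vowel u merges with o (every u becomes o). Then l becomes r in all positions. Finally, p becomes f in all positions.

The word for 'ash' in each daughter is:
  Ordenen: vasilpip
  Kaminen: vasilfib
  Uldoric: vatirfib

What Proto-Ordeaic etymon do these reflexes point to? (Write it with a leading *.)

Position 5: Ordenen has l, Kaminen has l, Uldoric has r. Ordenen preserves l here (none of its changes turn any other segment into l), so the proto-segment is *l.
Position 3: Ordenen has s, Kaminen has s, Uldoric has t. Uldoric preserves t here (none of its changes turn any other segment into t), so the proto-segment is *t.
Continuing position by position gives *vatilpib; check it forward:
Ordenen: *vatilpib
  vatilpib (rule 1 does not apply)
  vatilpib → vasilpib   [palatalisation]
  vasilpib (rule 3 does not apply)
  vasilpib → vasilpip   [final devoicing]
  giving Ordenen vasilpip.
Kaminen: *vatilpib > vatilfib > vasilfib  (by unconditioned shift, intervocalic lenition)
Uldoric: *vatilpib
  vatilpib (rule 1 does not apply)
  vatilpib → vatirpib   [unconditioned shift]
  vatirpib → vatirfib   [unconditioned shift]
  giving Uldoric vatirfib.
No other proto-form is consistent with every reflex, so the reconstruction is *vatilpib.

*vatilpib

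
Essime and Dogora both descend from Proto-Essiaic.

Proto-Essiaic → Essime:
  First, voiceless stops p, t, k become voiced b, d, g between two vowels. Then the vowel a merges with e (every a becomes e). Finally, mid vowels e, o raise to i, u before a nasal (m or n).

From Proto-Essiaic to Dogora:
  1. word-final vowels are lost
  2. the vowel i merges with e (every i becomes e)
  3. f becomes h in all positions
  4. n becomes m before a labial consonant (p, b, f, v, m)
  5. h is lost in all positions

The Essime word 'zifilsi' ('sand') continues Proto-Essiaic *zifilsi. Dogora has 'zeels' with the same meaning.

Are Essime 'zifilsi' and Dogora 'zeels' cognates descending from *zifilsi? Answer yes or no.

yes

Derive the expected Dogora reflex of *zifilsi:
Dogora: *zifilsi > zifils > zefels > zehels > zeels  (by apocope, vowel merger, unconditioned shift, h-loss)
Dogora 'zeels' matches the regular reflex exactly, so the pair is cognate.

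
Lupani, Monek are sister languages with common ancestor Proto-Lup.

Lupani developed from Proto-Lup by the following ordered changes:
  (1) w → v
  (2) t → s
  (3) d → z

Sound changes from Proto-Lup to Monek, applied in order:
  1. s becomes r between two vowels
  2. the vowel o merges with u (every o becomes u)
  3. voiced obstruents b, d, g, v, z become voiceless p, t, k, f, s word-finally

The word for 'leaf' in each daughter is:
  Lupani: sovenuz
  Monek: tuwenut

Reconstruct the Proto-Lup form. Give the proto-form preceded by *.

Position 1: Lupani has s, Monek has t. Taking the neighbouring segments as reconstructed: Lupani s could go back to *t or *s; Monek t can only go back to *t — the one source consistent with every daughter is *t.
Position 7: Lupani has z, Monek has t. Taking the neighbouring segments as reconstructed: Lupani z could go back to *d or *z; Monek t could go back to *t or *d — the one source consistent with every daughter is *d.
Position 2: Lupani has o, Monek has u. Lupani preserves o here (none of its changes turn any other segment into o), so the proto-segment is *o.
Continuing position by position gives *towenud; check it forward:
Lupani: start from *towenud.
  rule 1 (unconditioned shift): towenud → tovenud
  rule 2 (unconditioned shift): tovenud → sovenud
  rule 3 (unconditioned shift): sovenud → sovenuz
  ⇒ Lupani sovenuz
Monek: *towenud
  towenud (rule 1 does not apply)
  towenud → tuwenud   [vowel merger]
  tuwenud → tuwenut   [final devoicing]
  giving Monek tuwenut.
Only *towenud yields all of Lupani sovenuz, Monek tuwenut.

*towenud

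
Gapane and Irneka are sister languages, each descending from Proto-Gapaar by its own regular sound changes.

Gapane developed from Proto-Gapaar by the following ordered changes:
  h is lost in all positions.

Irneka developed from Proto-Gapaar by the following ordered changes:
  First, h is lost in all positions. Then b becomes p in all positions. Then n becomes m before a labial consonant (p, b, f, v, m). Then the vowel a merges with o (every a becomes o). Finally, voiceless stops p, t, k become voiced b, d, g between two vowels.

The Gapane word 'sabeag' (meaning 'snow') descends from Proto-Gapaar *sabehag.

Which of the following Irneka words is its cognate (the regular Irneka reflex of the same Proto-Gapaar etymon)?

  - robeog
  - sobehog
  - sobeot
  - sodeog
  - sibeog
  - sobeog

Irneka: *sabehag
  sabehag → sabeag   [h-loss]
  sabeag → sapeag   [unconditioned shift]
  sapeag (rule 3 does not apply)
  sapeag → sopeog   [vowel merger]
  sopeog → sobeog   [intervocalic voicing]
  giving Irneka sobeog.
Only 'sobeog' matches the regular Irneka development of *sabehag.

sobeog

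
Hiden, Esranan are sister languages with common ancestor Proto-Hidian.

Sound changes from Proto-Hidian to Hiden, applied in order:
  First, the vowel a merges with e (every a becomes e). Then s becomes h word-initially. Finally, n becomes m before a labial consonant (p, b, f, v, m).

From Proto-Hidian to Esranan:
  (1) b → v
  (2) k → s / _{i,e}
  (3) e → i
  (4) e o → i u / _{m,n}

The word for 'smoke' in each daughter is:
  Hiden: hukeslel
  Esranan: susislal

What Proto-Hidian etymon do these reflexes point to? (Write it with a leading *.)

*sukeslal

Position 7: Hiden has e, Esranan has a. Esranan preserves a here (none of its changes turn any other segment into a), so the proto-segment is *a.
Position 3: Hiden has k, Esranan has s. Hiden preserves k here (none of its changes turn any other segment into k), so the proto-segment is *k.
Verify the candidate proto-form against each daughter:
Hiden: *sukeslal
  sukeslal → sukeslel   [vowel merger]
  sukeslel → hukeslel   [debuccalisation]
  hukeslel (rule 3 does not apply)
  giving Hiden hukeslel.
Esranan: start from *sukeslal.
  rule 1: no change — sukeslal
  rule 2 (palatalisation): sukeslal → suseslal
  rule 3 (vowel merger): suseslal → susislal
  rule 4: no change — susislal
  ⇒ Esranan susislal
No other proto-form is consistent with every reflex, so the reconstruction is *sukeslal.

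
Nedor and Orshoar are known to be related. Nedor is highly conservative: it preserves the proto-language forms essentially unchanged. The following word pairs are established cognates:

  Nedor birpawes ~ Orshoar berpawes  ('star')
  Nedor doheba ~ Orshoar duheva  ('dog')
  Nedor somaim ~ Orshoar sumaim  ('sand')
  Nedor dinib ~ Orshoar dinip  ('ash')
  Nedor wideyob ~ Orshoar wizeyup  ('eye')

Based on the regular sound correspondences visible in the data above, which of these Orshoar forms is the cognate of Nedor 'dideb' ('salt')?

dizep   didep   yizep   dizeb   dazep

dizep

wideyob ~ wizeyup — Nedor d corresponds to Orshoar z between vowels (before a front vowel).
dinib ~ dinip, wideyob ~ wizeyup — Nedor b corresponds to Orshoar p word-finally.
Applying these to Nedor 'dideb':
  dideb → dizeb   (d→z between vowels (before a front vowel))
  dizeb → dizep   (b→p word-finally)
So the Orshoar cognate is 'dizep'.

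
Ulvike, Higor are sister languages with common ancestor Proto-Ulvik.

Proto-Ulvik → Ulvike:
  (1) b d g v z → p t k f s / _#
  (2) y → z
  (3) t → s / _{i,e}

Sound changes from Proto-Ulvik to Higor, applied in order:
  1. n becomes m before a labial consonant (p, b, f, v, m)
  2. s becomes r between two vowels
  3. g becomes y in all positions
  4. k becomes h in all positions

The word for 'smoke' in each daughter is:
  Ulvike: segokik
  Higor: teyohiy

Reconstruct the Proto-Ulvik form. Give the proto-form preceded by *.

*tegokig

Position 1: Ulvike has s, Higor has t. Higor preserves t here (none of its changes turn any other segment into t), so the proto-segment is *t.
Position 7: Ulvike has k, Higor has y. Taking the neighbouring segments as reconstructed: Ulvike k could go back to *k or *g; Higor y could go back to *g or *y — the one source consistent with every daughter is *g.
Verify the candidate proto-form against each daughter:
Ulvike: *tegokig > tegokik > segokik  (by final devoicing, palatalisation)
Higor: *tegokig
  tegokig (rule 1 does not apply)
  tegokig (rule 2 does not apply)
  tegokig → teyokiy   [unconditioned shift]
  teyokiy → teyohiy   [unconditioned shift]
  giving Higor teyohiy.
Only *tegokig yields all of Ulvike segokik, Higor teyohiy.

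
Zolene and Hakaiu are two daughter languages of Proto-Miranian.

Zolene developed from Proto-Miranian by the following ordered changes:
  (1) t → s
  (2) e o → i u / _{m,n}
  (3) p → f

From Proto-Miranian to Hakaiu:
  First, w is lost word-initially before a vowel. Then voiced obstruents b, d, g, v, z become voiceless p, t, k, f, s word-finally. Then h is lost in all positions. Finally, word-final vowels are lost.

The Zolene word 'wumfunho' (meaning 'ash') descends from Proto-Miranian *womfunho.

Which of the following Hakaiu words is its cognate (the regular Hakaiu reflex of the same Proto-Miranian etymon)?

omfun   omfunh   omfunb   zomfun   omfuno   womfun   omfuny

omfun

Hakaiu: start from *womfunho.
  rule 1 (glide loss): womfunho → omfunho
  rule 2: no change — omfunho
  rule 3 (h-loss): omfunho → omfuno
  rule 4 (apocope): omfuno → omfun
  ⇒ Hakaiu omfun
The other candidates each miss or misapply at least one Hakaiu change.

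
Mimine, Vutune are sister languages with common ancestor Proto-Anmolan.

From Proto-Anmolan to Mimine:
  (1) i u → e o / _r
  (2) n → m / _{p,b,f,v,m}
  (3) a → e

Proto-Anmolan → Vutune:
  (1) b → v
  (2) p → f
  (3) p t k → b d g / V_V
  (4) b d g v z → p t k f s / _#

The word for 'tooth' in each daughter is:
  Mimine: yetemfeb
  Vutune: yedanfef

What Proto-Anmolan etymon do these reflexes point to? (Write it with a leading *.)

*yetanfeb

Position 3: Mimine has t, Vutune has d. Mimine preserves t here (none of its changes turn any other segment into t), so the proto-segment is *t.
Position 4: Mimine has e, Vutune has a. Vutune preserves a here (none of its changes turn any other segment into a), so the proto-segment is *a.
Position 5: Mimine has m, Vutune has n. Vutune preserves n here (none of its changes turn any other segment into n), so the proto-segment is *n.
Continuing position by position gives *yetanfeb; check it forward:
Mimine: *yetanfeb
  yetanfeb (rule 1 does not apply)
  yetanfeb → yetamfeb   [nasal place assimilation]
  yetamfeb → yetemfeb   [vowel merger]
  giving Mimine yetemfeb.
Vutune: start from *yetanfeb.
  rule 1 (unconditioned shift): yetanfeb → yetanfev
  rule 2: no change — yetanfev
  rule 3 (intervocalic voicing): yetanfev → yedanfev
  rule 4 (final devoicing): yedanfev → yedanfef
  ⇒ Vutune yedanfef
Only *yetanfeb yields all of Mimine yetemfeb, Vutune yedanfef.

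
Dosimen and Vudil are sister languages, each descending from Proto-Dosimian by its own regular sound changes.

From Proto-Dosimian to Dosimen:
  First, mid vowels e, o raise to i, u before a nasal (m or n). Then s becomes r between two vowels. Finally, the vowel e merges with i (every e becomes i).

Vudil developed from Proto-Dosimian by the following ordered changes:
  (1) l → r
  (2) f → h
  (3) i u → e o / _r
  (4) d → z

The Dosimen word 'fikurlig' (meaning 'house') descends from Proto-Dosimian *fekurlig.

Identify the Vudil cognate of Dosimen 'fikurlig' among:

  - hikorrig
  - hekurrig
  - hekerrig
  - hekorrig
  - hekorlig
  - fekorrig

hekorrig

Vudil: start from *fekurlig.
  rule 1 (unconditioned shift): fekurlig → fekurrig
  rule 2 (unconditioned shift): fekurrig → hekurrig
  rule 3 (pre-rhotic lowering): hekurrig → hekorrig
  rule 4: no change — hekorrig
  ⇒ Vudil hekorrig
Only 'hekorrig' matches the regular Vudil development of *fekurlig.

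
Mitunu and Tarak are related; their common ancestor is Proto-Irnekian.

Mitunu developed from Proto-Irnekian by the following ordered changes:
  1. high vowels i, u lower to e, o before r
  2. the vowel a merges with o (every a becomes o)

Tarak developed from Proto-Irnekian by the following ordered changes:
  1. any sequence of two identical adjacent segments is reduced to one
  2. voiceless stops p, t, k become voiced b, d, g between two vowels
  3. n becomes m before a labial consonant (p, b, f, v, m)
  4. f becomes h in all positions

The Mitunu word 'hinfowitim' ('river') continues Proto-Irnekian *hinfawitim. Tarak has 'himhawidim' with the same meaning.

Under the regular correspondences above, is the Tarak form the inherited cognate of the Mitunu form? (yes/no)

yes

Derive the expected Tarak reflex of *hinfawitim:
Tarak: *hinfawitim
  hinfawitim (rule 1 does not apply)
  hinfawitim → hinfawidim   [intervocalic voicing]
  hinfawidim → himfawidim   [nasal place assimilation]
  himfawidim → himhawidim   [unconditioned shift]
  giving Tarak himhawidim.
Tarak 'himhawidim' matches the regular reflex exactly, so the pair is cognate.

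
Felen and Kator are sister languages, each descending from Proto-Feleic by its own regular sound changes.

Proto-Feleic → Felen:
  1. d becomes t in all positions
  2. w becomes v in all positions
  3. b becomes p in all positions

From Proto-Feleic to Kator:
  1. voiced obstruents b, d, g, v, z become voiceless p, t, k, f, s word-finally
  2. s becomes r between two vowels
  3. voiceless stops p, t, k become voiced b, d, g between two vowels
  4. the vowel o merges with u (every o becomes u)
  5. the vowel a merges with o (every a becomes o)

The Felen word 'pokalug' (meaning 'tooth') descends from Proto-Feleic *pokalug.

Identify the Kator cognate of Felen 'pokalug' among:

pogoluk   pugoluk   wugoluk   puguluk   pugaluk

pugoluk

Kator: *pokalug > pokaluk > pogaluk > pugaluk > pugoluk  (by final devoicing, intervocalic voicing, vowel merger, vowel merger)
Among the options, 'pugoluk' alone shows every Kator change applied in order.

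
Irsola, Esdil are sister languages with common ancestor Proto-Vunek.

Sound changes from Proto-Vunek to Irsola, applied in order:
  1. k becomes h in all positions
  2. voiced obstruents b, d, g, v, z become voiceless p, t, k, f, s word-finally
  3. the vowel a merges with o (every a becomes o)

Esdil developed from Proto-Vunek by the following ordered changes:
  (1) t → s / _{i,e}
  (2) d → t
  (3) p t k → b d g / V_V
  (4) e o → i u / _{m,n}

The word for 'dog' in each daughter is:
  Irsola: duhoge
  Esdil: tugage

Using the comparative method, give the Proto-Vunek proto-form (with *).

Position 3: Irsola has h, Esdil has g. Taking the neighbouring segments as reconstructed: Irsola h could go back to *k or *h; Esdil g could go back to *k or *g — the one source consistent with every daughter is *k.
Position 1: Irsola has d, Esdil has t. Irsola preserves d here (none of its changes turn any other segment into d), so the proto-segment is *d.
Continuing position by position gives *dukage; check it forward:
Irsola: *dukage
  dukage → duhage   [unconditioned shift]
  duhage (rule 2 does not apply)
  duhage → duhoge   [vowel merger]
  giving Irsola duhoge.
Esdil: start from *dukage.
  rule 1: no change — dukage
  rule 2 (unconditioned shift): dukage → tukage
  rule 3 (intervocalic voicing): tukage → tugage
  rule 4: no change — tugage
  ⇒ Esdil tugage
Only *dukage yields all of Irsola duhoge, Esdil tugage.

*dukage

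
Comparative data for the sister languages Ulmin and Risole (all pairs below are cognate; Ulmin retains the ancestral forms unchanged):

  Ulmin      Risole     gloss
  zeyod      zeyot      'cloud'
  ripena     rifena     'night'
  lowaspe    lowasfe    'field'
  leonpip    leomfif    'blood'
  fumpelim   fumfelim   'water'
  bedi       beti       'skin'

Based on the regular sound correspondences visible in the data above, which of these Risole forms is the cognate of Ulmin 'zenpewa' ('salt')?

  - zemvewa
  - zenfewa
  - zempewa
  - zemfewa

leonpip ~ leomfif — Ulmin n corresponds to Risole m after a vowel, before a labial obstruent.
lowaspe ~ lowasfe, fumpelim ~ fumfelim — Ulmin p corresponds to Risole f after a consonant, before a front vowel.
Applying these to Ulmin 'zenpewa':
  zenpewa → zempewa   (n→m after a vowel, before a labial obstruent)
  zempewa → zemfewa   (p→f after a consonant, before a front vowel)
So the Risole cognate is 'zemfewa'.

zemfewa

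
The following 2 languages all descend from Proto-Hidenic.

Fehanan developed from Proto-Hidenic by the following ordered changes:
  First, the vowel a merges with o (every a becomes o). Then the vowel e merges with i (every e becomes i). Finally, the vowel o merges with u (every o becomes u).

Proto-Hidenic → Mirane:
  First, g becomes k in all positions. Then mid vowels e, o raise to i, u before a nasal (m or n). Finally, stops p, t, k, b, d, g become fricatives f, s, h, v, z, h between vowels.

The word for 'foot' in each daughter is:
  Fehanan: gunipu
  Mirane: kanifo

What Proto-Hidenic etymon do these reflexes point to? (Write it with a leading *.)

Position 5: Fehanan has p, Mirane has f. Fehanan preserves p here (none of its changes turn any other segment into p), so the proto-segment is *p.
Position 6: Fehanan has u, Mirane has o. Mirane preserves o here (none of its changes turn any other segment into o), so the proto-segment is *o.
Position 2: Fehanan has u, Mirane has a. Mirane preserves a here (none of its changes turn any other segment into a), so the proto-segment is *a.
Continuing position by position gives *ganipo; check it forward:
Fehanan: *ganipo
  ganipo → gonipo   [vowel merger]
  gonipo (rule 2 does not apply)
  gonipo → gunipu   [vowel merger]
  giving Fehanan gunipu.
Mirane: *ganipo
  ganipo → kanipo   [unconditioned shift]
  kanipo (rule 2 does not apply)
  kanipo → kanifo   [intervocalic lenition]
  giving Mirane kanifo.
Only *ganipo yields all of Fehanan gunipu, Mirane kanifo.

*ganipo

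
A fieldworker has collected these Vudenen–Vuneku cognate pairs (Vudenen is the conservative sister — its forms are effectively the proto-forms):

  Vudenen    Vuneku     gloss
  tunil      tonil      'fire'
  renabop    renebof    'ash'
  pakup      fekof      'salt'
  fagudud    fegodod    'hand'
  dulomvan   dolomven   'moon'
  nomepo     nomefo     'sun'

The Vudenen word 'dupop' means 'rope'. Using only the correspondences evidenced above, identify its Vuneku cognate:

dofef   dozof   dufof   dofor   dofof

pakup ~ fekof — Vudenen u corresponds to Vuneku o after a consonant, before a labial obstruent.
nomepo ~ nomefo — Vudenen p corresponds to Vuneku f between vowels (before a back vowel).
renabop ~ renebof, pakup ~ fekof — Vudenen p corresponds to Vuneku f word-finally.
Applying these to Vudenen 'dupop':
  dupop → dopop   (u→o after a consonant, before a labial obstruent)
  dopop → dofop   (p→f between vowels (before a back vowel))
  dofop → dofof   (p→f word-finally)
So the Vuneku cognate is 'dofof'.

dofof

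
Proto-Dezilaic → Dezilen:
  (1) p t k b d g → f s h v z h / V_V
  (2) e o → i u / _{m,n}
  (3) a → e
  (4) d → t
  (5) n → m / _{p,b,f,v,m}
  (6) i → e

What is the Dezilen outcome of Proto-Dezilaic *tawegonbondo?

Dezilen: *tawegonbondo > tawehonbondo > tawehunbundo > tewehunbundo > tewehunbunto > tewehumbunto  (by intervocalic lenition, pre-nasal raising, vowel merger, unconditioned shift, nasal place assimilation)

tewehumbunto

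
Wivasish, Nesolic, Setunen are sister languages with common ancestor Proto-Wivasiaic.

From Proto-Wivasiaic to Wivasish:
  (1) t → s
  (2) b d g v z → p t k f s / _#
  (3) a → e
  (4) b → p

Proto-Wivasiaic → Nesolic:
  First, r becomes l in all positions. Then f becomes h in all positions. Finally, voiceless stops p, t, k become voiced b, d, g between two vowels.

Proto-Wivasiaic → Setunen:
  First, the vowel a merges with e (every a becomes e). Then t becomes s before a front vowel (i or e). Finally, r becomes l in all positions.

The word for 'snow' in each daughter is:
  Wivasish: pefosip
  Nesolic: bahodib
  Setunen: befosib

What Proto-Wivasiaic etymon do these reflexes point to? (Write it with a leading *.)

*bafotib

Position 5: Wivasish has s, Nesolic has d, Setunen has s. Taking the neighbouring segments as reconstructed: Wivasish s could go back to *t or *s; Nesolic d could go back to *t or *d; Setunen s could go back to *t or *s — the one source consistent with every daughter is *t.
Position 2: Wivasish has e, Nesolic has a, Setunen has e. Nesolic preserves a here (none of its changes turn any other segment into a), so the proto-segment is *a.
Position 7: Wivasish has p, Nesolic has b, Setunen has b. Setunen preserves b here (none of its changes turn any other segment into b), so the proto-segment is *b.
This points to *bafotib. Verify forward in each daughter:
Wivasish: start from *bafotib.
  rule 1 (unconditioned shift): bafotib → bafosib
  rule 2 (final devoicing): bafosib → bafosip
  rule 3 (vowel merger): bafosip → befosip
  rule 4 (unconditioned shift): befosip → pefosip
  ⇒ Wivasish pefosip
Nesolic: *bafotib > bahotib > bahodib  (by unconditioned shift, intervocalic voicing)
Setunen: start from *bafotib.
  rule 1 (vowel merger): bafotib → befotib
  rule 2 (palatalisation): befotib → befosib
  rule 3: no change — befosib
  ⇒ Setunen befosib
*bafotib is the unique common source.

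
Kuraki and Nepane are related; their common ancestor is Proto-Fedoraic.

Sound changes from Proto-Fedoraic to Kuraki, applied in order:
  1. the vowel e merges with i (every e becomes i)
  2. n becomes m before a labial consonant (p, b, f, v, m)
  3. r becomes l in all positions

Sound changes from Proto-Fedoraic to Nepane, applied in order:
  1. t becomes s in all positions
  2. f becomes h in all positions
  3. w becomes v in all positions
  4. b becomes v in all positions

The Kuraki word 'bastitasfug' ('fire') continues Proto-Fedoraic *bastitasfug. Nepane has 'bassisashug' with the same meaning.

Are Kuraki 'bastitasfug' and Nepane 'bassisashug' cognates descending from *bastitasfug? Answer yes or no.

Derive the expected Nepane reflex of *bastitasfug:
Nepane: *bastitasfug > bassisasfug > bassisashug > vassisashug  (by unconditioned shift, unconditioned shift, unconditioned shift)
The regular Nepane reflex would be 'vassisashug', but the attested form is 'bassisashug'. The correspondence is irregular, so they are not cognates (the Nepane form has a different source).

no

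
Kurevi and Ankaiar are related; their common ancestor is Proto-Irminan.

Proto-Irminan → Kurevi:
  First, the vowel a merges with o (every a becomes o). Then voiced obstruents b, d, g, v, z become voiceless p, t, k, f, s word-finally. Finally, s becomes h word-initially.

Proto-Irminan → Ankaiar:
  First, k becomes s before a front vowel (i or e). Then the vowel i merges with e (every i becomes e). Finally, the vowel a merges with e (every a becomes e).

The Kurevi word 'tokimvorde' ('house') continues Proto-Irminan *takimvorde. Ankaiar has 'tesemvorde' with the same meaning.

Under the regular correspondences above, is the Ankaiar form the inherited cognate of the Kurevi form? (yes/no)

yes

Derive the expected Ankaiar reflex of *takimvorde:
Ankaiar: *takimvorde
  takimvorde → tasimvorde   [palatalisation]
  tasimvorde → tasemvorde   [vowel merger]
  tasemvorde → tesemvorde   [vowel merger]
  giving Ankaiar tesemvorde.
Ankaiar 'tesemvorde' matches the regular reflex exactly, so the pair is cognate.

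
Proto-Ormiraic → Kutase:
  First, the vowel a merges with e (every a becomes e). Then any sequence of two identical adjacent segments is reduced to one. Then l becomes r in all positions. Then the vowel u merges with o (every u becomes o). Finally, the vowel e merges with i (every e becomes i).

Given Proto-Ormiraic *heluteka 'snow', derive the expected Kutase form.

hirotiki

Kutase: *heluteka
  heluteka → heluteke   [vowel merger]
  heluteke (rule 2 does not apply)
  heluteke → heruteke   [unconditioned shift]
  heruteke → heroteke   [vowel merger]
  heroteke → hirotiki   [vowel merger]
  giving Kutase hirotiki.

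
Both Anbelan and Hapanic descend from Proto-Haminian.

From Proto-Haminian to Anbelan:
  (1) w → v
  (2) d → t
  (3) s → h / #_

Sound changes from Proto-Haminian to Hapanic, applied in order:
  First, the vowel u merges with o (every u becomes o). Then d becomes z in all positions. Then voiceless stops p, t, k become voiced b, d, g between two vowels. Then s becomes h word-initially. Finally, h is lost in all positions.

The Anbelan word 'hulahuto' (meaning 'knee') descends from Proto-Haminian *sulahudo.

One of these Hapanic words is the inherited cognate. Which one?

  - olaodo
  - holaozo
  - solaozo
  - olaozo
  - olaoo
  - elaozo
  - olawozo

olaozo

Hapanic: *sulahudo > solahodo > solahozo > holahozo > olaozo  (by vowel merger, unconditioned shift, debuccalisation, h-loss)
The other candidates each miss or misapply at least one Hapanic change.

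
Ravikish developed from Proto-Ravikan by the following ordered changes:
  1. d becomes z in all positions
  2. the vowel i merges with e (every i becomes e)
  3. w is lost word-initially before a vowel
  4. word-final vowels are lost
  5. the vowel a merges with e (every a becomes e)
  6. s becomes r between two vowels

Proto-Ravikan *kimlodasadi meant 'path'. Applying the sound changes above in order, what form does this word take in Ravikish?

kemlozerez

Ravikish: *kimlodasadi > kimlozasazi > kemlozasaze > kemlozasaz > kemlozesez > kemlozerez  (by unconditioned shift, vowel merger, apocope, vowel merger, rhotacism)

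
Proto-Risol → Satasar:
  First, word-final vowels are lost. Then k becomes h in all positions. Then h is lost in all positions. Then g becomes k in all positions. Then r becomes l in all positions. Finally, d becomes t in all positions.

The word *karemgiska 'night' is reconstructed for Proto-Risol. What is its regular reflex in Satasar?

alemkis

Satasar: start from *karemgiska.
  rule 1 (apocope): karemgiska → karemgisk
  rule 2 (unconditioned shift): karemgisk → haremgish
  rule 3 (h-loss): haremgish → aremgis
  rule 4 (unconditioned shift): aremgis → aremkis
  rule 5 (unconditioned shift): aremkis → alemkis
  rule 6: no change — alemkis
  ⇒ Satasar alemkis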